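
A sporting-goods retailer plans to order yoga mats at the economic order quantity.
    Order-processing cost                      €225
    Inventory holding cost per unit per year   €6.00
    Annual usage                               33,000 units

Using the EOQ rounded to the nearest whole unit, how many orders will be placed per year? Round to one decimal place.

21.0 orders per year

EOQ = √(2DS/H) = √(2 × 33,000 × 225 / 6)
    = √(2,475,000.00) ≈ 1,573.21 → Q = 1,573
N = D/Q = 33,000/1,573 ≈ 20.979 orders/yr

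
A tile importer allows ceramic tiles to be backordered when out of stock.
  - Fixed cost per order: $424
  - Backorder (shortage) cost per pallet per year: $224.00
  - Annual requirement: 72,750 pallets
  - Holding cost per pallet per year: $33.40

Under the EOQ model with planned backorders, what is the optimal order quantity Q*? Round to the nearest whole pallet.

1,457 pallets

Basic EOQ = √(2·72,750·424/33.4) = 1,359.068
Backorder adjustment √((H+b)/b) = √((33.4+224)/224) = 1.0720
Q* = 1,359.068 × 1.0720 ≈ 1,456.87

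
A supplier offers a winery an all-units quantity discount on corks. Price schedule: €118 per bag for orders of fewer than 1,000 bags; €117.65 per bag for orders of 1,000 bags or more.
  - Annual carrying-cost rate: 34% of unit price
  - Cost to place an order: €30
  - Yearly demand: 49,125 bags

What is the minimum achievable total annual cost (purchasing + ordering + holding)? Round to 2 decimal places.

H₁ = 34%×€118 = €40.1200;  H₂ = 34%×€117.65 = €40.0010
EOQ₁ = √(2×49,125×30/40.1200) = 271.05  (< 1,000, feasible at tier 1)
EOQ₂ = √(2×49,125×30/40.0010) = 271.45  (< 1,000 → use Q = 1,000 at tier-2 price)
TC(tier 1 (EOQ₁), Q≈271.0) = €5,807,624.45
TC(tier 2, Q≈1,000.0) = €5,801,030.50
Minimum at tier 2: €5,801,030.50

€5,801,030.50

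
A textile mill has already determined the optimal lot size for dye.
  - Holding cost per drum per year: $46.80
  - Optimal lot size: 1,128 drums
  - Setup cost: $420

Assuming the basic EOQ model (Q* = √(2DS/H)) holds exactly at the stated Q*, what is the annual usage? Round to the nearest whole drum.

70,890 drums per year

Since Q* = (2DS/H)^½, squaring gives Q*²·H = 2DS.
D = Q²H / (2S) = 1,128² × 46.8 / (2 × 420) = 70,889.97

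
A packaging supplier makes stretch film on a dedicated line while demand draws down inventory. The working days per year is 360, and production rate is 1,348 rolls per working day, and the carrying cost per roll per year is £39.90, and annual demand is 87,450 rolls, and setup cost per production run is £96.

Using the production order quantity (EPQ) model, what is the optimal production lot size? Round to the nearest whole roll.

716 rolls

Daily demand d = 87,450/360 = 242.917; p = 1348; 1 − d/p = 0.81979
EPQ = √(2DS / (H(1 − d/p)))
    = √(2 × 87,450 × 96 / (39.9 × 0.81979)) ≈ 716.46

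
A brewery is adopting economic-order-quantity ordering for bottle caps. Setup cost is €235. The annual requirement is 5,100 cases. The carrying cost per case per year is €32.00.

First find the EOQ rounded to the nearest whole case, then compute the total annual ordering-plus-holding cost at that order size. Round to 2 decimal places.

Q* = √(2·D·S / H) = √(2·5,100·235 / 32) = √74,906.2 ≈ 273.69 → Q = 274 cases
Orders/yr = 5,100/274 = 18.613; ordering cost = 18.613 × €235 = €4,374.09
Average inventory = 274/2 = 137; holding cost = 137 × €32 = €4,384.00
Total = €4,374.09 + €4,384.00 = €8,758.09

€8,758.09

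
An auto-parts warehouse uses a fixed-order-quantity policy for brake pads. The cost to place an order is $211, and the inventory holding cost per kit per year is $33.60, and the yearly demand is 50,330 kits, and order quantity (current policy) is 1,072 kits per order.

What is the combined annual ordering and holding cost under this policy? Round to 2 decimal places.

$27,915.97

Ordering: D/Q × S = 50,330/1,072 × $211 = $9,906.37
Holding:  Q/2 × H = 1,072/2 × $33.6 = $18,009.60
Total = $9,906.37 + $18,009.60 = $27,915.97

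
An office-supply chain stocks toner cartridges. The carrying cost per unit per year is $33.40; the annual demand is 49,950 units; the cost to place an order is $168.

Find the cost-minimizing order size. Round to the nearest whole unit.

709 units

Optimal lot size Q* = (2 × 49,950 × $168 / $33.4)^½ ≈ 708.87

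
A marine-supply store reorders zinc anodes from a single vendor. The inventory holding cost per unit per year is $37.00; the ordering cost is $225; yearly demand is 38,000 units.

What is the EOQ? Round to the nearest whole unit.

680 units

Q* = √(2·D·S / H) = √(2·38,000·225 / 37) = √462,162.2 ≈ 679.83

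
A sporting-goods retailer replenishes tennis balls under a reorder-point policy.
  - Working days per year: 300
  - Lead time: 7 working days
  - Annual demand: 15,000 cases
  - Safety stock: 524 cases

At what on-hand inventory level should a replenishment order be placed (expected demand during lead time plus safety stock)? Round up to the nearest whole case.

Daily demand d = 15,000 / 300 = 50.000 cases/day
Demand during lead time = 50.000 × 7 = 350.00
Reorder point = 350.00 + 524 = 874.00 → round up

874 cases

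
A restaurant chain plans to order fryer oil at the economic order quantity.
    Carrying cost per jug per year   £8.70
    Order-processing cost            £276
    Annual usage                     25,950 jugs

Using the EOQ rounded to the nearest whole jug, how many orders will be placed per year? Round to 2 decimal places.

EOQ = √(2DS/H) = √(2 × 25,950 × 276 / 8.7)
    = √(1,646,482.76) ≈ 1,283.15 → Q = 1,283
N = D/Q = 25,950/1,283 ≈ 20.226 orders/yr

20.23 orders per year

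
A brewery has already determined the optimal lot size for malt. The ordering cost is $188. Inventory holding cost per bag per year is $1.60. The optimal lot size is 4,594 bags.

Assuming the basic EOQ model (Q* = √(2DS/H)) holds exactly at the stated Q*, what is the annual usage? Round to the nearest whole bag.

From Q* = √(2DS/H) ⇒ Q*² = 2DS/H.
D = Q²H / (2S) = 4,594² × 1.6 / (2 × 188) = 89,807.81

89,808 bags per year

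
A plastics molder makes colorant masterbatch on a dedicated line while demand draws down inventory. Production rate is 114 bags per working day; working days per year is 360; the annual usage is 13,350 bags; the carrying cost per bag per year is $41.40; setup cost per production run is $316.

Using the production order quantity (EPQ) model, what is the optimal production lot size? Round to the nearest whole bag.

550 bags

d = 13,350/360 = 37.0833 bags/day;  effective holding cost H(1 − d/p) = 41.4·(1 − 37.0833/114) = 27.93289
Q* = √(2DS / H_eff) = √(2·13,350·316 / 27.93289) ≈ 549.59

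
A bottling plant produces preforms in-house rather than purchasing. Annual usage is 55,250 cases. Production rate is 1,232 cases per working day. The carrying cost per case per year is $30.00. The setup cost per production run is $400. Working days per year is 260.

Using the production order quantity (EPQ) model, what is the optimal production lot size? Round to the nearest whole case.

Daily demand d = 55,250/260 = 212.500; p = 1232; 1 − d/p = 0.82752
EPQ = √(2DS / (H(1 − d/p)))
    = √(2 × 55,250 × 400 / (30 × 0.82752)) ≈ 1,334.33

1,334 cases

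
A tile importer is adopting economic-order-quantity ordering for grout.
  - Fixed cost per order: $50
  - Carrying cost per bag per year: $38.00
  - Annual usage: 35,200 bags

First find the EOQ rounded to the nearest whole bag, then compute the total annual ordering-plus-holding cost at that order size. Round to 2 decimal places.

$11,565.47

EOQ = √(2DS/H) = √(2 × 35,200 × 50 / 38)
    = √(92,631.58) ≈ 304.35 → Q = 304 bags
Annual ordering cost = (D/Q)·S = (35,200/304) × 50 = $5,789.47
Annual holding cost  = (Q/2)·H = (304/2) × 38 = $5,776.00
Total = $5,789.47 + $5,776.00 = $11,565.47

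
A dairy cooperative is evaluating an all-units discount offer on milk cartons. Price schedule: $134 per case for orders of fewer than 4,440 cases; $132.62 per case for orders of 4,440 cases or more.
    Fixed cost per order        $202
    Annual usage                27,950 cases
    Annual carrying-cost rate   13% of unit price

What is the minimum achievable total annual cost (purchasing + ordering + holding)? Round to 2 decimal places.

$3,746,274.73

H₁ = 13%×$134 = $17.4200;  H₂ = 13%×$132.62 = $17.2406
EOQ₁ = √(2×27,950×202/17.4200) = 805.11  (< 4,440, feasible at tier 1)
EOQ₂ = √(2×27,950×202/17.2406) = 809.29  (< 4,440 → use Q = 4,440 at tier-2 price)
TC(tier 1 (EOQ₁), Q≈805.1) = $3,759,325.09
TC(tier 2, Q≈4,440.0) = $3,746,274.73
Minimum at tier 2: $3,746,274.73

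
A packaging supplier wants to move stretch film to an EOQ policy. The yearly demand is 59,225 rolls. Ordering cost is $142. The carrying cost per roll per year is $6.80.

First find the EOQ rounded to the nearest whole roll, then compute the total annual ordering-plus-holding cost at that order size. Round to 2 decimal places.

Q* = √(2·D·S / H) = √(2·59,225·142 / 6.8) = √2,473,514.7 ≈ 1,572.74 → Q = 1,573 rolls
Orders/yr = 59,225/1,573 = 37.651; ordering cost = 37.651 × $142 = $5,346.44
Average inventory = 1,573/2 = 786.5; holding cost = 786.5 × $6.8 = $5,348.20
Total = $5,346.44 + $5,348.20 = $10,694.64

$10,694.64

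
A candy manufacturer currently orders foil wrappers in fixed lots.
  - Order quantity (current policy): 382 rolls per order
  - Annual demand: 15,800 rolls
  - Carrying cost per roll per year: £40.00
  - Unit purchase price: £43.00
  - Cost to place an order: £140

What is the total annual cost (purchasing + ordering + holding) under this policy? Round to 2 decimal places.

Orders/yr = 15,800/382 = 41.361; ordering cost = 41.361 × £140 = £5,790.58
Average inventory = 382/2 = 191; holding cost = 191 × £40 = £7,640.00
Purchase cost = D·C = 15,800 × 43 = £679,400.00
Total = £5,790.58 + £7,640.00 + £679,400.00 = £692,830.58

£692,830.58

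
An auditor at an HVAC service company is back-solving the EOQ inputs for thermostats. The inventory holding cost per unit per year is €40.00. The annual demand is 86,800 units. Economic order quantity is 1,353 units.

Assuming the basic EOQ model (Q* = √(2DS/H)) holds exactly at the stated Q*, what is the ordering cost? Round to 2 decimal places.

€421.80

EOQ relation: Q² = 2DS/H, so rearrange for the unknown.
S = Q²H / (2D) = 1,353² × 40 / (2 × 86,800) = 421.7993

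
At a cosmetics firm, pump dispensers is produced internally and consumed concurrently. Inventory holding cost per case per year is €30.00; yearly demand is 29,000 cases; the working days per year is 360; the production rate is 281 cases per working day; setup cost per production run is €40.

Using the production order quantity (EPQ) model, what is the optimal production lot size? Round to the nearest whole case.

Daily demand d = 29,000/360 = 80.556; p = 281; 1 − d/p = 0.71333
EPQ = √(2DS / (H(1 − d/p)))
    = √(2 × 29,000 × 40 / (30 × 0.71333)) ≈ 329.26

329 cases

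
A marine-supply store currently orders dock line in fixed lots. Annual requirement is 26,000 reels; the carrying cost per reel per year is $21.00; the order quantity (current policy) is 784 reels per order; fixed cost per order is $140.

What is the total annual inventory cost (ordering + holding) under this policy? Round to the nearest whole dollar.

$12,875

Annual ordering cost = (D/Q)·S = (26,000/784) × 140 = $4,642.86
Annual holding cost  = (Q/2)·H = (784/2) × 21 = $8,232.00
Total = $4,642.86 + $8,232.00 = $12,874.86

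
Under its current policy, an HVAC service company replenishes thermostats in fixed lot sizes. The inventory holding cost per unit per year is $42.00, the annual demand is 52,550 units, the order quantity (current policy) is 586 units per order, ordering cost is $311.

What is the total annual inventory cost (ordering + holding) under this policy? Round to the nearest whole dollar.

$40,195

Orders/yr = 52,550/586 = 89.676; ordering cost = 89.676 × $311 = $27,889.16
Average inventory = 586/2 = 293; holding cost = 293 × $42 = $12,306.00
Total = $27,889.16 + $12,306.00 = $40,195.16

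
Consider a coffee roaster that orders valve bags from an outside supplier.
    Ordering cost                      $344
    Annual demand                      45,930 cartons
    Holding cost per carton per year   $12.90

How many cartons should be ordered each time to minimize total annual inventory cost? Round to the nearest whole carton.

2DS/H = 2·45,930·344/12.9 = 2,449,600.00
EOQ = √2,449,600.00 ≈ 1,565.12

1,565 cartons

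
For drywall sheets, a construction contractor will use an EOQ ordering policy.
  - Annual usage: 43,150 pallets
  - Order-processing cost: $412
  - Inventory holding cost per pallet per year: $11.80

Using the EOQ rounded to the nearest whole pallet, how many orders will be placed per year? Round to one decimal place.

24.9 orders per year

2DS/H = 2·43,150·412/11.8 = 3,013,186.44
EOQ = √3,013,186.44 ≈ 1,735.85 → Q = 1,736
N = D/Q = 43,150/1,736 ≈ 24.856 orders/yr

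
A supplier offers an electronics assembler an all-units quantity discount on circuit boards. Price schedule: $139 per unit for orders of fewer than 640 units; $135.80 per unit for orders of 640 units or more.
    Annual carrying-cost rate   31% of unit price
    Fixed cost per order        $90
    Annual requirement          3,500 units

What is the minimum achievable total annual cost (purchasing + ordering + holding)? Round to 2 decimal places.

$489,263.55

H₁ = 31%×$139 = $43.0900;  H₂ = 31%×$135.80 = $42.0980
EOQ₁ = √(2×3,500×90/43.0900) = 120.92  (< 640, feasible at tier 1)
EOQ₂ = √(2×3,500×90/42.0980) = 122.33  (< 640 → use Q = 640 at tier-2 price)
TC(tier 1 (EOQ₁), Q≈120.9) = $491,710.25
TC(tier 2, Q≈640.0) = $489,263.55
Minimum at tier 2: $489,263.55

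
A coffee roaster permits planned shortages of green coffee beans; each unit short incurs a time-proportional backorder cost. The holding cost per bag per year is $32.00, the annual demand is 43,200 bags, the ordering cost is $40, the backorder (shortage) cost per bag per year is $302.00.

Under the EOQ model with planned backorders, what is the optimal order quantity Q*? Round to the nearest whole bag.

Basic EOQ = √(2·43,200·40/32) = 328.634
Backorder adjustment √((H+b)/b) = √((32+302)/302) = 1.0516
Q* = 328.634 × 1.0516 ≈ 345.61

346 bags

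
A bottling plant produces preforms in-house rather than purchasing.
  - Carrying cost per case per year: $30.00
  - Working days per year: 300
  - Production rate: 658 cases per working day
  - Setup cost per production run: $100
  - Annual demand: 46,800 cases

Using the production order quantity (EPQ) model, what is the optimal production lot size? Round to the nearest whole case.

639 cases

Daily demand d = 46,800/300 = 156.000; p = 658; 1 − d/p = 0.76292
EPQ = √(2DS / (H(1 − d/p)))
    = √(2 × 46,800 × 100 / (30 × 0.76292)) ≈ 639.50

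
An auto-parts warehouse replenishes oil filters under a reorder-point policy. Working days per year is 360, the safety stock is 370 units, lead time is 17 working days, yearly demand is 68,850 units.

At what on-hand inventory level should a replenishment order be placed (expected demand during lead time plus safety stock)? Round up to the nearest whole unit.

3,622 units

Daily demand d = 68,850 / 360 = 191.250 units/day
Demand during lead time = 191.250 × 17 = 3,251.25
Reorder point = 3,251.25 + 370 = 3,621.25 → round up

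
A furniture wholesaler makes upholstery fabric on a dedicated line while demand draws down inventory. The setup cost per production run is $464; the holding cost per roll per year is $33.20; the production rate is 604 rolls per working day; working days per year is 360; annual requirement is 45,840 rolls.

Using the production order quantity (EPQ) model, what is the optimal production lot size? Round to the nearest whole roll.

d = 45,840/360 = 127.3333 rolls/day;  effective holding cost H(1 − d/p) = 33.2·(1 − 127.3333/604) = 26.20088
Q* = √(2DS / H_eff) = √(2·45,840·464 / 26.20088) ≈ 1,274.20

1,274 rolls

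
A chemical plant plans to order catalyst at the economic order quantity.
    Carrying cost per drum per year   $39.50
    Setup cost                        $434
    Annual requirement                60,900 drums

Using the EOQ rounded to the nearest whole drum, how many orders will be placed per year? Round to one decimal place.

EOQ = √(2DS/H) = √(2 × 60,900 × 434 / 39.5)
    = √(1,338,258.23) ≈ 1,156.83 → Q = 1,157
Orders per year = D/Q = 60,900 / 1,157 = 52.636

52.6 orders per year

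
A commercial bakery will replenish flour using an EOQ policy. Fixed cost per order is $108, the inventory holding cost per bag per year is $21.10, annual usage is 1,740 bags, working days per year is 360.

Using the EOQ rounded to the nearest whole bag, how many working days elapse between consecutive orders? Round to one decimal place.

27.5 days

2DS/H = 2·1,740·108/21.1 = 17,812.32
EOQ = √17,812.32 ≈ 133.46 → Q = 133 bags
T = Q/D × 360 days = 133/1,740 × 360 = 27.517 days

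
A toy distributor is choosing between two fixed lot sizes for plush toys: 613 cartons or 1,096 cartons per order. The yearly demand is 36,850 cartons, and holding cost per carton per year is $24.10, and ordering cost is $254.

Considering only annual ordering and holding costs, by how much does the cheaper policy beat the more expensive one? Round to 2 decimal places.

$908.80

Annual cost at Q: ordering D·S/Q plus holding Q·H/2.
TC(613) = (36,850/613)×254 + (613/2)×24.1 = $22,655.65
TC(1,096) = (36,850/1,096)×254 + (1,096/2)×24.1 = $21,746.85
|ΔTC| = |$22,655.65 − $21,746.85| = $908.80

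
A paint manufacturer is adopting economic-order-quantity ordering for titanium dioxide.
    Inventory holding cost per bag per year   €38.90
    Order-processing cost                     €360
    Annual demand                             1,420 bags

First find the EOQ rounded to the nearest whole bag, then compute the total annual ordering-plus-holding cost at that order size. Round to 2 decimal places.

€6,306.46

2DS/H = 2·1,420·360/38.9 = 26,282.78
EOQ = √26,282.78 ≈ 162.12 → Q = 162 bags
Annual ordering cost = (D/Q)·S = (1,420/162) × 360 = €3,155.56
Annual holding cost  = (Q/2)·H = (162/2) × 38.9 = €3,150.90
Total = €3,155.56 + €3,150.90 = €6,306.46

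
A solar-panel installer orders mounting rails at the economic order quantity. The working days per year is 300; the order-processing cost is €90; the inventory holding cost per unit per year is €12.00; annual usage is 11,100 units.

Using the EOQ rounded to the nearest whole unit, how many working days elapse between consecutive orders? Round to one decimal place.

11.0 days

2DS/H = 2·11,100·90/12 = 166,500.00
EOQ = √166,500.00 ≈ 408.04 → Q = 408 units
T = Q/D × 300 days = 408/11,100 × 300 = 11.027 days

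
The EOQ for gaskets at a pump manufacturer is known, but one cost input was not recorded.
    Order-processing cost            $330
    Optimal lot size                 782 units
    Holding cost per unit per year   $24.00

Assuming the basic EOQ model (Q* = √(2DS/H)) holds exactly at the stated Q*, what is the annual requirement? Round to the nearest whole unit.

22,237 units per year

From Q* = √(2DS/H) ⇒ Q*² = 2DS/H.
D = Q²H / (2S) = 782² × 24 / (2 × 330) = 22,237.24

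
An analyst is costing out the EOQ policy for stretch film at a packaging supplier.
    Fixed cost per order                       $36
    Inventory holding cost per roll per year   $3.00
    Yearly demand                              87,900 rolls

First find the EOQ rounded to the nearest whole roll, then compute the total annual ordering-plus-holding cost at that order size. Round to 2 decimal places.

2DS/H = 2·87,900·36/3 = 2,109,600.00
EOQ = √2,109,600.00 ≈ 1,452.45 → Q = 1,452 rolls
Orders/yr = 87,900/1,452 = 60.537; ordering cost = 60.537 × $36 = $2,179.34
Average inventory = 1,452/2 = 726; holding cost = 726 × $3 = $2,178.00
Total = $2,179.34 + $2,178.00 = $4,357.34

$4,357.34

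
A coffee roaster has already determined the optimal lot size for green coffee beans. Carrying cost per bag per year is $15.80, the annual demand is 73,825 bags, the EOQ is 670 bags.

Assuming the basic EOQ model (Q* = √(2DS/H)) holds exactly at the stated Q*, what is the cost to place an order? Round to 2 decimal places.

$48.04

Since Q* = (2DS/H)^½, squaring gives Q*²·H = 2DS.
S = Q²H / (2D) = 670² × 15.8 / (2 × 73,825) = 48.0367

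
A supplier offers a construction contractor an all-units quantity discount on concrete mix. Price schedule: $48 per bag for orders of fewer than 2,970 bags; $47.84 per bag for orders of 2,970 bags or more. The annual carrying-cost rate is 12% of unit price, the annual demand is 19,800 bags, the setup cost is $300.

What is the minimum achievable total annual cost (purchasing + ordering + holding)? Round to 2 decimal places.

$957,757.09

H₁ = 12%×$48 = $5.7600;  H₂ = 12%×$47.84 = $5.7408
EOQ₁ = √(2×19,800×300/5.7600) = 1,436.14  (< 2,970, feasible at tier 1)
EOQ₂ = √(2×19,800×300/5.7408) = 1,438.54  (< 2,970 → use Q = 2,970 at tier-2 price)
TC(tier 1 (EOQ₁), Q≈1,436.1) = $958,672.17
TC(tier 2, Q≈2,970.0) = $957,757.09
Minimum at tier 2: $957,757.09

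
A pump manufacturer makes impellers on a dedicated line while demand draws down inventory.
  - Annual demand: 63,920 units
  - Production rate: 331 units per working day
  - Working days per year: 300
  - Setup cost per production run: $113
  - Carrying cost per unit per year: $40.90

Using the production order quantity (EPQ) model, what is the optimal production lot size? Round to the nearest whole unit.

d = 63,920/300 = 213.0667 units/day;  effective holding cost H(1 − d/p) = 40.9·(1 − 213.0667/331) = 14.57243
Q* = √(2DS / H_eff) = √(2·63,920·113 / 14.57243) ≈ 995.65

996 units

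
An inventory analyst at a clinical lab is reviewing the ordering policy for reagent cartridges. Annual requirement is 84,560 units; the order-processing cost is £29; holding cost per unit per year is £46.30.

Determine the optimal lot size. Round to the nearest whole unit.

325 units

2DS/H = 2·84,560·29/46.3 = 105,928.29
EOQ = √105,928.29 ≈ 325.47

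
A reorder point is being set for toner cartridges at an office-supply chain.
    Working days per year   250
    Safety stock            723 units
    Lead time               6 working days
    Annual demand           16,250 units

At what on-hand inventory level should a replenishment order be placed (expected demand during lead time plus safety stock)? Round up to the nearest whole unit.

1,113 units

Daily demand d = 16,250 / 250 = 65.000 units/day
Demand during lead time = 65.000 × 6 = 390.00
Reorder point = 390.00 + 723 = 1,113.00 → round up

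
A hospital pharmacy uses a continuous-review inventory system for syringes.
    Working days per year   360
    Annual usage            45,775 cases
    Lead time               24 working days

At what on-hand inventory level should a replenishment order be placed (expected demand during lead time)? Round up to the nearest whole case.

3,052 cases

Daily demand d = 45,775 / 360 = 127.153 cases/day
Demand during lead time = 127.153 × 24 = 3,051.67
Reorder point = 3,051.67 → round up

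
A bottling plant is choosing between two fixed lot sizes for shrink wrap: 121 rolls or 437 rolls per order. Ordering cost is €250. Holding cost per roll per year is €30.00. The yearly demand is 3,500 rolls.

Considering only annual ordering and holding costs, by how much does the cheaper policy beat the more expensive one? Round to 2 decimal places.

For each Q, cost = (D/Q)·S + (Q/2)·H.
TC(121) = (3,500/121)×250 + (121/2)×30 = €9,046.40
TC(437) = (3,500/437)×250 + (437/2)×30 = €8,557.29
Lots of 437 are cheaper by €489.12.

€489.12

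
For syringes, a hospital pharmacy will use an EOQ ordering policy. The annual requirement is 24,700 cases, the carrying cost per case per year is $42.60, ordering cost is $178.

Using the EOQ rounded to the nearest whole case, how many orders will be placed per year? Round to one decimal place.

EOQ = √(2DS/H) = √(2 × 24,700 × 178 / 42.6)
    = √(206,413.15) ≈ 454.33 → Q = 454
Orders per year = D/Q = 24,700 / 454 = 54.405

54.4 orders per year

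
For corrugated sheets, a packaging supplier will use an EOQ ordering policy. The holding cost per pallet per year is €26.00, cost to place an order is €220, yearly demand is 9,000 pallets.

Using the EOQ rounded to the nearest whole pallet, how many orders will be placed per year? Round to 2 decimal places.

2DS/H = 2·9,000·220/26 = 152,307.69
EOQ = √152,307.69 ≈ 390.27 → Q = 390
N = D/Q = 9,000/390 ≈ 23.077 orders/yr

23.08 orders per year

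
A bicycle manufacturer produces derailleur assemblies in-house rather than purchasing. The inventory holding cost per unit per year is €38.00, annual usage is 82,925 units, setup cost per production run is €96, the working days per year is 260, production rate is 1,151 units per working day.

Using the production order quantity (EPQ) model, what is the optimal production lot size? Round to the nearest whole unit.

Daily demand d = 82,925/260 = 318.942; p = 1151; 1 − d/p = 0.72290
EPQ = √(2DS / (H(1 − d/p)))
    = √(2 × 82,925 × 96 / (38 × 0.72290)) ≈ 761.31

761 units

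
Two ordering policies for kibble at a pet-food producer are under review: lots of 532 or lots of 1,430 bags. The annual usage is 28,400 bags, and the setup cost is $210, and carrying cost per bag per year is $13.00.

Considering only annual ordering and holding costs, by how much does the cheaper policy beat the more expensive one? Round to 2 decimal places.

For each Q, cost = (D/Q)·S + (Q/2)·H.
TC(532) = (28,400/532)×210 + (532/2)×13 = $14,668.53
TC(1,430) = (28,400/1,430)×210 + (1,430/2)×13 = $13,465.63
Lots of 1,430 are cheaper by $1,202.90.

$1,202.90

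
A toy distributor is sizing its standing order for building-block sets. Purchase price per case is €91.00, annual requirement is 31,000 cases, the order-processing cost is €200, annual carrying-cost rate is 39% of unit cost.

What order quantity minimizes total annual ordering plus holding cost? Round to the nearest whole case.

591 cases

H = i·C = 0.39 × €91 = €35.4900 per case-year
Optimal lot size Q* = (2 × 31,000 × €200 / €35.49)^½ ≈ 591.10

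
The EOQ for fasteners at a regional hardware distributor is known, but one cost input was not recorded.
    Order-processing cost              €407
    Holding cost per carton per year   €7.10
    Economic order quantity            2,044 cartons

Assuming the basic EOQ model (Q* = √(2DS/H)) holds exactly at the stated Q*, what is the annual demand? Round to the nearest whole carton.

EOQ relation: Q² = 2DS/H, so rearrange for the unknown.
D = Q²H / (2S) = 2,044² × 7.1 / (2 × 407) = 36,441.46

36,441 cartons per year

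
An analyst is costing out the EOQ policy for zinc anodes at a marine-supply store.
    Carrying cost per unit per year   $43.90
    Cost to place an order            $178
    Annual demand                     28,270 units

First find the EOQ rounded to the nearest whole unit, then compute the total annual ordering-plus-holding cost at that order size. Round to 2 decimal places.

EOQ = √(2DS/H) = √(2 × 28,270 × 178 / 43.9)
    = √(229,251.03) ≈ 478.80 → Q = 479 units
Ordering: D/Q × S = 28,270/479 × $178 = $10,505.34
Holding:  Q/2 × H = 479/2 × $43.9 = $10,514.05
Total = $10,505.34 + $10,514.05 = $21,019.39

$21,019.39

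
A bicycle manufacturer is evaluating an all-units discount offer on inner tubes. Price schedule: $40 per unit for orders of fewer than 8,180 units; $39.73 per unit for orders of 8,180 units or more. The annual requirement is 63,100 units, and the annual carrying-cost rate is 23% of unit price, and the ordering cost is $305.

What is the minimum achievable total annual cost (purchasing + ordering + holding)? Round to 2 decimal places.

H₁ = 23%×$40 = $9.2000;  H₂ = 23%×$39.73 = $9.1379
EOQ₁ = √(2×63,100×305/9.2000) = 2,045.44  (< 8,180, feasible at tier 1)
EOQ₂ = √(2×63,100×305/9.1379) = 2,052.37  (< 8,180 → use Q = 8,180 at tier-2 price)
TC(tier 1 (EOQ₁), Q≈2,045.4) = $2,542,818.00
TC(tier 2, Q≈8,180.0) = $2,546,689.76
Minimum at tier 1 (EOQ₁): $2,542,818.00

$2,542,818.00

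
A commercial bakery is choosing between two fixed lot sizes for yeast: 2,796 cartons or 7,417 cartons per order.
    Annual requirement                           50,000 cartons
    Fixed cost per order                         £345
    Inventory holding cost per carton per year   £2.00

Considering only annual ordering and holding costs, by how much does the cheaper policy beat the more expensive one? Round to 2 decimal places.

£777.21

For each Q, cost = (D/Q)·S + (Q/2)·H.
TC(2,796) = (50,000/2,796)×345 + (2,796/2)×2 = £8,965.53
TC(7,417) = (50,000/7,417)×345 + (7,417/2)×2 = £9,742.74
Cheaper: Q = 2,796.  Difference = £777.21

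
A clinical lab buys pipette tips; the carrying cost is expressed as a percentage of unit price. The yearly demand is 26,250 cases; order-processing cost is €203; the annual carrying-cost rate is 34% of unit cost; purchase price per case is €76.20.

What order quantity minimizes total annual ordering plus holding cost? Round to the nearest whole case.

H = i·C = 0.34 × €76.2 = €25.9080 per case-year
EOQ = √(2DS/H) = √(2 × 26,250 × 203 / 25.908)
    = √(411,359.43) ≈ 641.37

641 cases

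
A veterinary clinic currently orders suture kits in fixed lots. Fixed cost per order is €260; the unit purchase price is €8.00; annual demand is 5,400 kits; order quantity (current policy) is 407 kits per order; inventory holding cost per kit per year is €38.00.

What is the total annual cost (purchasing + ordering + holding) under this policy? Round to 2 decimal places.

Orders/yr = 5,400/407 = 13.268; ordering cost = 13.268 × €260 = €3,449.63
Average inventory = 407/2 = 203.5; holding cost = 203.5 × €38 = €7,733.00
Purchase cost = D·C = 5,400 × 8 = €43,200.00
Total = €3,449.63 + €7,733.00 + €43,200.00 = €54,382.63

€54,382.63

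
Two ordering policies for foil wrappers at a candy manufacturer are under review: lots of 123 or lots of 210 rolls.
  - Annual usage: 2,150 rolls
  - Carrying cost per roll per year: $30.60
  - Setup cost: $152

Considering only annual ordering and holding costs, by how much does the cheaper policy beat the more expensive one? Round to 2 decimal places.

$230.38

For each Q, cost = (D/Q)·S + (Q/2)·H.
TC(123) = (2,150/123)×152 + (123/2)×30.6 = $4,538.81
TC(210) = (2,150/210)×152 + (210/2)×30.6 = $4,769.19
|ΔTC| = |$4,538.81 − $4,769.19| = $230.38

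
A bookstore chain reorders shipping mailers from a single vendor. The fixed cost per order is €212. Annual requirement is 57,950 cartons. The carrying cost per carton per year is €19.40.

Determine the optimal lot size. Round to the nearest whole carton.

2DS/H = 2·57,950·212/19.4 = 1,266,536.08
EOQ = √1,266,536.08 ≈ 1,125.40

1,125 cartons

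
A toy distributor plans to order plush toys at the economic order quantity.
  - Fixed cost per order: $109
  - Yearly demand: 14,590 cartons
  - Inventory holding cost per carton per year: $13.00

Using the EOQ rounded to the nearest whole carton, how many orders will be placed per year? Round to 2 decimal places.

29.47 orders per year

Q* = √(2·D·S / H) = √(2·14,590·109 / 13) = √244,663.1 ≈ 494.63 → Q = 495
Orders per year = D/Q = 14,590 / 495 = 29.475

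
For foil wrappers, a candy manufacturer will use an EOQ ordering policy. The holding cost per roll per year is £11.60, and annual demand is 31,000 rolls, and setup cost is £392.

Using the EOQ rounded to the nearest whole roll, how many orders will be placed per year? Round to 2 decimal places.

21.42 orders per year

Q* = √(2·D·S / H) = √(2·31,000·392 / 11.6) = √2,095,172.4 ≈ 1,447.47 → Q = 1,447
Orders per year = D/Q = 31,000 / 1,447 = 21.424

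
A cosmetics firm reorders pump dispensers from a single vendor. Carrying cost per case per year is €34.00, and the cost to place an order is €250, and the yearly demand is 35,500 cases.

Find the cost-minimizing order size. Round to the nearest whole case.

723 cases

2DS/H = 2·35,500·250/34 = 522,058.82
EOQ = √522,058.82 ≈ 722.54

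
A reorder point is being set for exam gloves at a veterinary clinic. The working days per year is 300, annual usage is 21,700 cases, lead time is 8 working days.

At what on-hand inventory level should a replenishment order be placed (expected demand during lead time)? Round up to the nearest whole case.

579 cases

Daily demand d = 21,700 / 300 = 72.333 cases/day
Demand during lead time = 72.333 × 8 = 578.67
Reorder point = 578.67 → round up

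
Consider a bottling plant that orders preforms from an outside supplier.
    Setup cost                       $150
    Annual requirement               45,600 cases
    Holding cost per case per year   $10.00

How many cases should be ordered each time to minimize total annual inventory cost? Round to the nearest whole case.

EOQ = √(2DS/H) = √(2 × 45,600 × 150 / 10)
    = √(1,368,000.00) ≈ 1,169.62

1,170 cases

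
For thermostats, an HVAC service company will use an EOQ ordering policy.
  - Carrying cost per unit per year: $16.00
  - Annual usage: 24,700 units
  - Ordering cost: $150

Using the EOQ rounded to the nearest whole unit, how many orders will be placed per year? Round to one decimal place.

36.3 orders per year

Q* = √(2·D·S / H) = √(2·24,700·150 / 16) = √463,125.0 ≈ 680.53 → Q = 681
Orders per year = D/Q = 24,700 / 681 = 36.270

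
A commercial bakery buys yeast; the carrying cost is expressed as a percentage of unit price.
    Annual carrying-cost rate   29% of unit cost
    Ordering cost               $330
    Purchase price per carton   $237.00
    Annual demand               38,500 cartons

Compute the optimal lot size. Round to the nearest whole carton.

Holding cost per carton per year: H = 29% × $237 = $68.7300
Optimal lot size Q* = (2 × 38,500 × $330 / $68.73)^½ ≈ 608.04

608 cartons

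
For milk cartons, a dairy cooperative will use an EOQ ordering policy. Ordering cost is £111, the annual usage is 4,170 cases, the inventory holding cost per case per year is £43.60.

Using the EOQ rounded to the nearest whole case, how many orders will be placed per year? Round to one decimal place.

28.6 orders per year

2DS/H = 2·4,170·111/43.6 = 21,232.57
EOQ = √21,232.57 ≈ 145.71 → Q = 146
Orders per year = D/Q = 4,170 / 146 = 28.562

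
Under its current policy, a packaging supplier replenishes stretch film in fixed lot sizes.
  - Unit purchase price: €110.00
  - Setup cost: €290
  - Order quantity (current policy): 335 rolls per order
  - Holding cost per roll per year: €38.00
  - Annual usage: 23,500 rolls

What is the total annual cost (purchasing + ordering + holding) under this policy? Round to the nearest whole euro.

€2,611,708

Orders/yr = 23,500/335 = 70.149; ordering cost = 70.149 × €290 = €20,343.28
Average inventory = 335/2 = 167.5; holding cost = 167.5 × €38 = €6,365.00
Purchase cost = D·C = 23,500 × 110 = €2,585,000.00
Total = €20,343.28 + €6,365.00 + €2,585,000.00 = €2,611,708.28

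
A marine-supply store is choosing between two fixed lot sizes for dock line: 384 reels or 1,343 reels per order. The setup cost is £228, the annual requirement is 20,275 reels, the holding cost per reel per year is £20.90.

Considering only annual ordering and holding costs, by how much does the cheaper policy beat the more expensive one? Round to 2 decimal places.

TC(Q) = (D/Q)S + (Q/2)H
TC(384) = (20,275/384)×228 + (384/2)×20.9 = £16,051.08
TC(1,343) = (20,275/1,343)×228 + (1,343/2)×20.9 = £17,476.42
Cheaper: Q = 384.  Difference = £1,425.34

£1,425.34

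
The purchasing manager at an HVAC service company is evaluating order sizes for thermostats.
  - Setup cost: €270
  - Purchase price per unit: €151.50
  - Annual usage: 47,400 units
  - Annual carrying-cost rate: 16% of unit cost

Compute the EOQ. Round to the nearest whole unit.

Carrying cost H = €151.5 × 16% = €24.2400/unit/yr
EOQ = √(2DS/H) = √(2 × 47,400 × 270 / 24.24)
    = √(1,055,940.59) ≈ 1,027.59

1,028 units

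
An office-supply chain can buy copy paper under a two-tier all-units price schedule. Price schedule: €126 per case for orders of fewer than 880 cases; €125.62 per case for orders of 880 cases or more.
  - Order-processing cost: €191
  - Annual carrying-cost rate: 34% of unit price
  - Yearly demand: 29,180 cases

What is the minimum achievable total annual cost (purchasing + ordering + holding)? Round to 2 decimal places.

€3,690,717.74

H₁ = 34%×€126 = €42.8400;  H₂ = 34%×€125.62 = €42.7108
EOQ₁ = √(2×29,180×191/42.8400) = 510.09  (< 880, feasible at tier 1)
EOQ₂ = √(2×29,180×191/42.7108) = 510.86  (< 880 → use Q = 880 at tier-2 price)
TC(tier 1 (EOQ₁), Q≈510.1) = €3,698,532.40
TC(tier 2, Q≈880.0) = €3,690,717.74
Minimum at tier 2: €3,690,717.74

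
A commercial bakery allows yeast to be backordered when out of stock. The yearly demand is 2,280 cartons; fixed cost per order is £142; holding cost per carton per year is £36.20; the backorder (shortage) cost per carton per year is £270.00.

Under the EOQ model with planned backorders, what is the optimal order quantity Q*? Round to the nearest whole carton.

Q* = √(2DS/H) · √((H + b)/b)
   = √(2 × 2,280 × 142 / 36.2) · √((36.2 + 270) / 270)
   = 133.743 × 1.0649 ≈ 142.43

142 cartons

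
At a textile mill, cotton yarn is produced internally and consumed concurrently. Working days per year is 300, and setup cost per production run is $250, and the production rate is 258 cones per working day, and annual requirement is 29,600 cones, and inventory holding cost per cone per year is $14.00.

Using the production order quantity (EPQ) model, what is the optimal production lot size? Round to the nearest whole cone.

Daily demand d = 29,600/300 = 98.667; p = 258; 1 − d/p = 0.61757
EPQ = √(2DS / (H(1 − d/p)))
    = √(2 × 29,600 × 250 / (14 × 0.61757)) ≈ 1,308.35

1,308 cones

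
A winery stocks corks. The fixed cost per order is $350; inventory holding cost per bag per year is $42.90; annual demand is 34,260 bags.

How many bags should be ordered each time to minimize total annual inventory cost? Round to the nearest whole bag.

Q* = √(2·D·S / H) = √(2·34,260·350 / 42.9) = √559,021.0 ≈ 747.68

748 bags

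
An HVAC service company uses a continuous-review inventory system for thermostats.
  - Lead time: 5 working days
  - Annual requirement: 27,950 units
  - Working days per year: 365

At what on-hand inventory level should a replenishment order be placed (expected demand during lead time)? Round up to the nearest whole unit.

383 units

Daily demand d = 27,950 / 365 = 76.575 units/day
Demand during lead time = 76.575 × 5 = 382.88
Reorder point = 382.88 → round up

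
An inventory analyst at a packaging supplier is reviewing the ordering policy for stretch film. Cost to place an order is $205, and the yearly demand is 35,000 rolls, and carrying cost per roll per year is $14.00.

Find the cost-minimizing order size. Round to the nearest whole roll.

1,012 rolls

Q* = √(2·D·S / H) = √(2·35,000·205 / 14) = √1,025,000.0 ≈ 1,012.42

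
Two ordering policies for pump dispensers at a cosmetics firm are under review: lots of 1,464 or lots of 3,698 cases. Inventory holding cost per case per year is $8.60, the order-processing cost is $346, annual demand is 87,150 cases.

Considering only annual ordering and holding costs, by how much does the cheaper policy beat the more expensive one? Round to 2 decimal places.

$2,836.62

For each Q, cost = (D/Q)·S + (Q/2)·H.
TC(1,464) = (87,150/1,464)×346 + (1,464/2)×8.6 = $26,892.13
TC(3,698) = (87,150/3,698)×346 + (3,698/2)×8.6 = $24,055.51
Cheaper: Q = 3,698.  Difference = $2,836.62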